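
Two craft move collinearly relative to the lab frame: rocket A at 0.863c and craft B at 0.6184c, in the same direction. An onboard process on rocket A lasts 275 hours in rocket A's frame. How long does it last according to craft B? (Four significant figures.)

The velocity of rocket A relative to craft B is (0.863 − 0.6184)c / (1 − 0.863×0.6184) = 0.52453c; relative speed 0.52453c.
γ for this relative speed: γ = 1/√(1 − 0.275132) = 1.1745.
The clock on rocket A records proper time, so craft B measures Δt = γΔτ = 1.1745 × 275 = 323.0 hours.

323.0 hours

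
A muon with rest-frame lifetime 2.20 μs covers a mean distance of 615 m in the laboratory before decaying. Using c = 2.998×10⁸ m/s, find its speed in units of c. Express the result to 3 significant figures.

0.682c

Lab distance = (lab lifetime)·v = γτ·βc, so βγ = d/(cτ) = 615.0/(2.998×10⁸ × 2.200×10^-6) = 0.93244.
With βγ = 0.93244: γ² = 1 + (βγ)² = 1.869444, and β = (βγ)/γ = 0.93244/1.36728 = 0.682.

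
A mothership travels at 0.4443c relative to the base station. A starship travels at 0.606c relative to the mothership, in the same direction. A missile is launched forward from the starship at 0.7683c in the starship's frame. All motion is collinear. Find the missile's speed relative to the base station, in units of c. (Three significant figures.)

0.976c

Apply u = (u'+v)/(1+u'v) twice. Missile in the mothership frame: (0.7683+0.606)/(1+0.7683·0.606) = 1.3743/1.4655898 = 0.93771c.
That velocity, transformed to the rest frame of the base station: (0.93771+0.4443)/(1+0.93771·0.4443) = 1.38201/1.416624553 = 0.97557c.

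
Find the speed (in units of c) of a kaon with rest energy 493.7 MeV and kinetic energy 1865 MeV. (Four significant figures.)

γ = 1 + K/(mc²) = 1 + 1865/493.7 = 4.7776.
β = √(1 − 1/γ²) = √(1 − 0.0438107) = √0.9561893 = 0.9778.

0.9778c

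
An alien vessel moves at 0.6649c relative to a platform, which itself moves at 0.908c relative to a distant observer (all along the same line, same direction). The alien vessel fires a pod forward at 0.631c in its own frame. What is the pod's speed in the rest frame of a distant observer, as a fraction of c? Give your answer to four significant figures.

First combine the pod and alien vessel (S''→S'): u₁ = (0.631 + 0.6649)/(1 + 0.631×0.6649) = 1.2959/1.4195519 = 0.91289.
Then combine with the platform (S'→S): u = (0.91289 + 0.908)/(1 + 0.91289×0.908) = 1.82089/1.82890412 = 0.99562.

0.9956c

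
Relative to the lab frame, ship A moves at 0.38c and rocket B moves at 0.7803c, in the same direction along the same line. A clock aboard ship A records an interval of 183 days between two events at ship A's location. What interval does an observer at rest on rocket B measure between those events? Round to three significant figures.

223 days

Transform ship A's velocity into rocket B's frame: (0.38 − 0.7803)/(1 − 0.38·0.7803) = −0.4003/0.703486, so the relative speed is 0.56902c.
At |u| = 0.56902c, γ = (1 − 0.323784)^(−1/2) = 1.2161.
Ship A's interval is proper; time dilation gives Δt_B = γΔτ = 1.2161 × 183 days = 223 days.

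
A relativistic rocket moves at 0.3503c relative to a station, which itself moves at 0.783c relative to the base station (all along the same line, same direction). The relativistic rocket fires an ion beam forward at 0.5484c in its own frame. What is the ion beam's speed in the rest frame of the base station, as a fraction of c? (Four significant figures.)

0.9664c

Apply u = (u'+v)/(1+u'v) twice. Ion beam in the station frame: (0.5484+0.3503)/(1+0.5484·0.3503) = 0.8987/1.19210452 = 0.75388c.
That velocity, transformed to the rest frame of the base station: (0.75388+0.783)/(1+0.75388·0.783) = 1.53688/1.59028804 = 0.96642c.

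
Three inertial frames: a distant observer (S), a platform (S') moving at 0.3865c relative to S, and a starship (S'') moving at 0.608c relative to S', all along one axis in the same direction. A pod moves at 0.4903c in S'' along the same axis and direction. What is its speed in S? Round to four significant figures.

Compose velocities in two stages. Stage 1 (into S'): u₁ = (0.4903+0.608)/(1+0.4903×0.608) = 0.84608.
Stage 2 (into S): u = (0.84608+0.3865)/(1+0.84608×0.3865) = 0.92884, so the speed is 0.9288c.

0.9288c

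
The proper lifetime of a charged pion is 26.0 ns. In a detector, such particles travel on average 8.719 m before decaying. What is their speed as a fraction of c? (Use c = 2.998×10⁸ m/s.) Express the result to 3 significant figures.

d = βγcτ ⇒ βγ = d/(cτ) = 8.719 m / (7.7948 m) = 1.1186.
β = (βγ)/√(1+(βγ)²) = 1.1186/√2.25127 = 0.746.

0.746c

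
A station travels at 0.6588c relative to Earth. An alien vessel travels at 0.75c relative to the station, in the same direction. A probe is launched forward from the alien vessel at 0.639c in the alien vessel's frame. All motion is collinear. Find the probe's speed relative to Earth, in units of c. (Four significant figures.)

0.9871c

First combine the probe and alien vessel (S''→S'): u₁ = (0.639 + 0.75)/(1 + 0.639×0.75) = 1.389/1.47925 = 0.93899.
Then combine with the station (S'→S): u = (0.93899 + 0.6588)/(1 + 0.93899×0.6588) = 1.59779/1.618606612 = 0.98714.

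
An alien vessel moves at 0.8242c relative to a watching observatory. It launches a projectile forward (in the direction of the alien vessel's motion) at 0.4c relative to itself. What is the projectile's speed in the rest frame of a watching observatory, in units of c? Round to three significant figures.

0.921c

Relativistic velocity addition: u = (u' + v)/(1 + u'v/c²), with u' = 0.4c and v = 0.8242c.
Numerator: 0.4 + 0.8242 = 1.2242. Denominator: 1 + (0.4)(0.8242) = 1.32968.
u = 1.2242/1.32968 = 0.92067, so the speed is 0.921c.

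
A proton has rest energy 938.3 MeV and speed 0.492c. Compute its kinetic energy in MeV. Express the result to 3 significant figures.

γ = 1/√(1 − β²) = 1/√(1 − 0.242064) = 1/√0.757936 = 1.14864.
Kinetic energy: K = (γ − 1)mc² = (1.14864 − 1) × 938.3 MeV = 0.14864 × 938.3 = 139 MeV.

139 MeV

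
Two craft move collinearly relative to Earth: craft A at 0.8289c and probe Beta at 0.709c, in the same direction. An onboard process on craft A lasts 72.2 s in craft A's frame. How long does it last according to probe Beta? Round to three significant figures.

75.5 s

Speed of craft A in probe Beta's frame: u = (v_A − v_B)/(1 − v_A v_B/c²) = (0.8289 − 0.709)/(1 − 0.8289×0.709) = 0.1199/0.4123099 = 0.2908; |u| = 0.2908c.
At |u| = 0.2908c, γ = (1 − 0.0845646)^(−1/2) = 1.0452.
The clock on craft A records proper time, so probe Beta measures Δt = γΔτ = 1.0452 × 72.2 = 75.5 s.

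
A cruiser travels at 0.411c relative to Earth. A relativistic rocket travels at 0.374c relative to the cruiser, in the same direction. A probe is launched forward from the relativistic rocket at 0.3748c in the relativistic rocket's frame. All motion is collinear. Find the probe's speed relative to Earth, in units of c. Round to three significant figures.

First combine the probe and relativistic rocket (S''→S'): u₁ = (0.3748 + 0.374)/(1 + 0.3748×0.374) = 0.7488/1.1401752 = 0.65674.
Then combine with the cruiser (S'→S): u = (0.65674 + 0.411)/(1 + 0.65674×0.411) = 1.06774/1.26992014 = 0.84079.

0.841c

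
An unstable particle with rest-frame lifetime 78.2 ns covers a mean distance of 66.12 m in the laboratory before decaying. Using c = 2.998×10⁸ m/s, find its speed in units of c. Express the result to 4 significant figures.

Let x = d/(cτ) = 66.12 m / (2.998×10⁸ m/s × 7.820×10^-8 s) = 2.8203. Since d = βγcτ, x = βγ = β/√(1−β²).
Solving: β² = x²/(1+x²) = 7.95409/8.95409 = 0.888319, so β = 0.9425.

0.9425c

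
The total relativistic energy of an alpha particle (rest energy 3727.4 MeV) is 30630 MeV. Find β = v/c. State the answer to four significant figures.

γ = E/(mc²) = 30630/3727.4 = 8.2175.
β = √(1 − 1/γ²) = √(1 − 0.0148088) = √0.9851912 = 0.9926.

0.9926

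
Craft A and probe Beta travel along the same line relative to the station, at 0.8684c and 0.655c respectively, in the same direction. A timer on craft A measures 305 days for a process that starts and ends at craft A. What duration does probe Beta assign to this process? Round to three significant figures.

Speed of craft A in probe Beta's frame: u = (v_A − v_B)/(1 − v_A v_B/c²) = (0.8684 − 0.655)/(1 − 0.8684×0.655) = 0.2134/0.431198 = 0.4949; |u| = 0.4949c.
γ for this relative speed: γ = 1/√(1 − 0.244926) = 1.1508.
Craft A's interval is proper; time dilation gives Δt_B = γΔτ = 1.1508 × 305 days = 351 days.

351 days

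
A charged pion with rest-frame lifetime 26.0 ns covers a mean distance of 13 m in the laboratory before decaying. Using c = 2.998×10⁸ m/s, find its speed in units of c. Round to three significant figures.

0.858c

Lab distance = (lab lifetime)·v = γτ·βc, so βγ = d/(cτ) = 13.00/(2.998×10⁸ × 2.600×10^-8) = 1.6678.
With βγ = 1.6678: γ² = 1 + (βγ)² = 3.78156, and β = (βγ)/γ = 1.6678/1.94462 = 0.858.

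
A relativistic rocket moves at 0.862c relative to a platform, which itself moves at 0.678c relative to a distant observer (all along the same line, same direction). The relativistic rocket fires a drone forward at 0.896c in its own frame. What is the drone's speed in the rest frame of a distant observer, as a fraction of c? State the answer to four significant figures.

First combine the drone and relativistic rocket (S''→S'): u₁ = (0.896 + 0.862)/(1 + 0.896×0.862) = 1.758/1.772352 = 0.9919.
Then combine with the platform (S'→S): u = (0.9919 + 0.678)/(1 + 0.9919×0.678) = 1.6699/1.6725082 = 0.99844.

0.9984c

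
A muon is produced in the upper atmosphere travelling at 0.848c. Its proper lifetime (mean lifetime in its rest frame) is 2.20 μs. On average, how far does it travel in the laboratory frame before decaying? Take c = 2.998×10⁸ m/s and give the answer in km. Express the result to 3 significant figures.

1.06 km

β² = 0.719104, so γ = 1/√0.280896 = 1.8868.
Lab-frame lifetime: Δt = γτ = 1.8868 × 2.20 μs = 4.151 μs.
Distance: d = vΔt = 0.848 × 2.998×10⁸ m/s × 4.1510×10^-6 s = 1060 m = 1.06 km.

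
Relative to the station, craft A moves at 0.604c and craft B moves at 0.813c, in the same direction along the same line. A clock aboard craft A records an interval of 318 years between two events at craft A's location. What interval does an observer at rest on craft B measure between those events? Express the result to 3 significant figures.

349 years

Transform craft A's velocity into craft B's frame: (0.604 − 0.813)/(1 − 0.604·0.813) = −0.209/0.508948, so the relative speed is 0.41065c.
γ for this relative speed: γ = 1/√(1 − 0.168633) = 1.0967.
The clock on craft A records proper time, so craft B measures Δt = γΔτ = 1.0967 × 318 = 349 years.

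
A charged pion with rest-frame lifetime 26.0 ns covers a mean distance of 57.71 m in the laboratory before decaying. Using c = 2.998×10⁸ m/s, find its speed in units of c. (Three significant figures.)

Lab distance = (lab lifetime)·v = γτ·βc, so βγ = d/(cτ) = 57.71/(2.998×10⁸ × 2.600×10^-8) = 7.4037.
With βγ = 7.4037: γ² = 1 + (βγ)² = 55.8148, and β = (βγ)/γ = 7.4037/7.47093 = 0.991.

0.991c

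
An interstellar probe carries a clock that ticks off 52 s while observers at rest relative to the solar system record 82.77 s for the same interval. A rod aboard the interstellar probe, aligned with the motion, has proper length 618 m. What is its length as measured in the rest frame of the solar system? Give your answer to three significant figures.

From Δt = γΔτ: γ = 82.77/52 = 1.59173.
L = L₀/γ = 618/1.59173 = 388 m.

388 m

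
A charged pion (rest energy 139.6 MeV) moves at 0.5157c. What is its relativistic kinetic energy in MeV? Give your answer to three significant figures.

23.3 MeV

γ = 1/√(1 − β²) = 1/√(1 − 0.26594649) = 1/√0.73405351 = 1/0.856769 = 1.16718.
Kinetic energy: K = (γ − 1)mc² = (1.16718 − 1) × 139.6 MeV = 0.16718 × 139.6 = 23.3 MeV.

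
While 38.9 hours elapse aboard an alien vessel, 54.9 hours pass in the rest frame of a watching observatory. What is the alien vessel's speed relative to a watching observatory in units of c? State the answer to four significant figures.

γ = Δt/Δτ = 54.9/38.9 = 1.4113.
β = √(1 − 1/γ²) = √(1 − 0.502067) = √0.497933 = 0.7056.

0.7056c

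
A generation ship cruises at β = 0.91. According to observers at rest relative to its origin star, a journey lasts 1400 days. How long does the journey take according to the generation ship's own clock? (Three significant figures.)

Lorentz factor: γ = (1 − 0.8281)^(−1/2) = 2.4119.
The generation ship's clock runs slow as seen from its origin star, so Δτ = Δt/γ = 1400/2.4119 = 580 days.

580 days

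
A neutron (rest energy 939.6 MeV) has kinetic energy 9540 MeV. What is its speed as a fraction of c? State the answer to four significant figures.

0.9960c

K = (γ−1)mc², so γ = 1 + 9540/939.6 = 11.153.
Then v/c = √(1 − γ⁻²) = √(1 − 0.00803927) = √0.99196073 = 0.9960.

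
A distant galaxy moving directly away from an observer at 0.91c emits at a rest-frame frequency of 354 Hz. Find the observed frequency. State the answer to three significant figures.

76.8 Hz

Relativistic Doppler (source moving away): f_obs = f_src · √((1−β)/(1+β)).
With β = 0.91: factor = √(0.09/1.91) = 0.21707.
f_obs = 354 × 0.21707 = 76.8 Hz.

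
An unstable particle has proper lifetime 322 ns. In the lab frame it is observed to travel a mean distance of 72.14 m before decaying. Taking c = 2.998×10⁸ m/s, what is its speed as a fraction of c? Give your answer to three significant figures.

d = βγcτ ⇒ βγ = d/(cτ) = 72.14 m / (96.5356 m) = 0.74729.
β = (βγ)/√(1+(βγ)²) = 0.74729/√1.558442 = 0.599.

0.599c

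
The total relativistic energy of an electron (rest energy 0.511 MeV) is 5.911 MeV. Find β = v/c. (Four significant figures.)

γ = E/(mc²) = 5.911/0.511 = 11.568.
β = √(1 − 1/γ²) = √(1 − 0.0074728) = √0.9925272 = 0.9963.

0.9963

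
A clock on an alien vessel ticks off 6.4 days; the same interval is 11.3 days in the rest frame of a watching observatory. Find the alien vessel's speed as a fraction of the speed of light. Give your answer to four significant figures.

0.8241c

γ = Δt/Δτ = 11.3/6.4 = 1.7656.
β = √(1 − 1/γ²) = √(1 − 0.320786) = √0.679214 = 0.8241.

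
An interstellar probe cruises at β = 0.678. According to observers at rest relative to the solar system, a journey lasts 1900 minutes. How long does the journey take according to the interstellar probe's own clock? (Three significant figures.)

1400 minutes

γ = 1/√(1 − β²) = 1/√(1 − 0.459684) = 1/√0.540316 = 1/0.735062 = 1.3604.
The moving clock records proper time: Δτ = Δt/γ = 1900/1.3604 = 1400 minutes.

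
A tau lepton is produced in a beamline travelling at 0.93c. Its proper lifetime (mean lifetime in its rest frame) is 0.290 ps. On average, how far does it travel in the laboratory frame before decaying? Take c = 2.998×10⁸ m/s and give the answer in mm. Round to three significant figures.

0.220 mm

Lorentz factor: γ = (1 − 0.8649)^(−1/2) = 2.7206.
Lab-frame lifetime: Δt = γτ = 2.7206 × 0.290 ps = 0.78897 ps.
Distance: d = vΔt = 0.93 × 2.998×10⁸ m/s × 7.8897×10^-13 s = 2.20×10^-4 m = 0.220 mm.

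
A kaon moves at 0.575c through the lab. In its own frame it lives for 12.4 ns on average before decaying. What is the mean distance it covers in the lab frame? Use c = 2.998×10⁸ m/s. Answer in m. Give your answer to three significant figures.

Lorentz factor: γ = (1 − 0.330625)^(−1/2) = 1.2223.
Lab-frame lifetime: Δt = γτ = 1.2223 × 12.4 ns = 15.157 ns.
Distance: d = vΔt = 0.575 × 2.998×10⁸ m/s × 1.5157×10^-8 s = 2.61 m.

2.61 m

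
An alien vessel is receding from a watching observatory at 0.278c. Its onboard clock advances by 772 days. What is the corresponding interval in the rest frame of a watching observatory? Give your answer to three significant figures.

804 days

γ = 1/√(1 − β²) = 1/√(1 − 0.077284) = 1/√0.922716 = 1/0.960581 = 1.041.
Time dilation: Δt = γ·Δτ = 1.041 × 772 = 804 days.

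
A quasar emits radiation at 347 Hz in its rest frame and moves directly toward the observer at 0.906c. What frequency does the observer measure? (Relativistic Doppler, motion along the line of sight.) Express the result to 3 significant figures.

1560 Hz

Relativistic Doppler (source moving toward): f_obs = f_src · √((1+β)/(1−β)).
With β = 0.906: factor = √(1.906/0.094) = 4.503.
f_obs = 347 × 4.503 = 1560 Hz.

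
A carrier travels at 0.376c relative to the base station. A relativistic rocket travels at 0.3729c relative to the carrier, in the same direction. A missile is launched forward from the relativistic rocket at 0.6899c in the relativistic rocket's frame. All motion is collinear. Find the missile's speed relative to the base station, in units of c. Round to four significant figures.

Compose velocities in two stages. Stage 1 (into S'): u₁ = (0.6899+0.3729)/(1+0.6899×0.3729) = 0.84533.
Stage 2 (into S): u = (0.84533+0.376)/(1+0.84533×0.376) = 0.92676, so the speed is 0.9268c.

0.9268c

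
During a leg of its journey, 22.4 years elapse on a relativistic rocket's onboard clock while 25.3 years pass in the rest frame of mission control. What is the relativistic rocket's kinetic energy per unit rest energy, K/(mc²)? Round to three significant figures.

From Δt = γΔτ: γ = 25.3/22.4 = 1.12946.
Since K = (γ−1)mc², K/(mc²) = 1.12946 − 1 = 0.129.

0.129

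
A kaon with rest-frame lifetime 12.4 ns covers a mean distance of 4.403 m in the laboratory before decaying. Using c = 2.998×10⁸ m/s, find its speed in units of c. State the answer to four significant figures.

0.7641c

d = βγcτ ⇒ βγ = d/(cτ) = 4.403 m / (3.71752 m) = 1.1844.
β = (βγ)/√(1+(βγ)²) = 1.1844/√2.4028 = 0.7641.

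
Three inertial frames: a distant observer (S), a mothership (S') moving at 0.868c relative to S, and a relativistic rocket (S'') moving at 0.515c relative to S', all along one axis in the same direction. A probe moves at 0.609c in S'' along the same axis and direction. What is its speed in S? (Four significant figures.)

Compose velocities in two stages. Stage 1 (into S'): u₁ = (0.609+0.515)/(1+0.609×0.515) = 0.85564.
Stage 2 (into S): u = (0.85564+0.868)/(1+0.85564×0.868) = 0.98907, so the speed is 0.9891c.

0.9891c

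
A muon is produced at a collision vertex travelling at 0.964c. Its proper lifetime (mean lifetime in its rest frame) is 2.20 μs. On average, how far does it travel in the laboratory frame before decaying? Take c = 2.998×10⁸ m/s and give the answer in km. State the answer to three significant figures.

β² = 0.929296, so γ = 1/√0.070704 = 3.7608.
Lab-frame lifetime: Δt = γτ = 3.7608 × 2.20 μs = 8.2738 μs.
Distance: d = vΔt = 0.964 × 2.998×10⁸ m/s × 8.2738×10^-6 s = 2390 m = 2.39 km.

2.39 km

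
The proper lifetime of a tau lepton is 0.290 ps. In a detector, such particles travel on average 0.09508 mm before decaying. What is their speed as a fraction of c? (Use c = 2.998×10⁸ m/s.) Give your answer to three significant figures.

0.738c

d = βγcτ ⇒ βγ = d/(cτ) = 9.508×10^-5 m / (8.6942×10^-5 m) = 1.0936.
β = (βγ)/√(1+(βγ)²) = 1.0936/√2.19596 = 0.738.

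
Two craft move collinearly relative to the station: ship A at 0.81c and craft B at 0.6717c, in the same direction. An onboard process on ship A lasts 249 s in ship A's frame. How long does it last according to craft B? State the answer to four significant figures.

Speed of ship A in craft B's frame: u = (v_A − v_B)/(1 − v_A v_B/c²) = (0.81 − 0.6717)/(1 − 0.81×0.6717) = 0.1383/0.455923 = 0.30334; |u| = 0.30334c.
At |u| = 0.30334c, γ = (1 − 0.0920152)^(−1/2) = 1.0494.
The clock on ship A records proper time, so craft B measures Δt = γΔτ = 1.0494 × 249 = 261.3 s.

261.3 s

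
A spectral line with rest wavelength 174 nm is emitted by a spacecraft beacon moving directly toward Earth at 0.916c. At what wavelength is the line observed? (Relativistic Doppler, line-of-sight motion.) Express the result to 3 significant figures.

36.4 nm

Relativistic Doppler for wavelength: λ_obs = λ_src · √((1−β)/(1+β)).
With β = 0.916: factor = √(0.084/1.916) = 0.20938.
λ_obs = 174 × 0.20938 = 36.4 nm.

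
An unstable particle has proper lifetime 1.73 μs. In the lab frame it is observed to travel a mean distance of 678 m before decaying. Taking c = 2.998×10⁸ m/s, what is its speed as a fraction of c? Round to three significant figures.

0.794c

Lab distance = (lab lifetime)·v = γτ·βc, so βγ = d/(cτ) = 678.0/(2.998×10⁸ × 1.730×10^-6) = 1.3072.
With βγ = 1.3072: γ² = 1 + (βγ)² = 2.70877, and β = (βγ)/γ = 1.3072/1.64583 = 0.794.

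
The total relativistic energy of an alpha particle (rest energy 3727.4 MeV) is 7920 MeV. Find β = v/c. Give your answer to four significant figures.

Total energy E = γmc² gives γ = 7920/3727.4 = 2.1248.
Hence β = √(1 − 1/γ²) = √(1 − 0.221495) = √0.778505 = 0.8823.

0.8823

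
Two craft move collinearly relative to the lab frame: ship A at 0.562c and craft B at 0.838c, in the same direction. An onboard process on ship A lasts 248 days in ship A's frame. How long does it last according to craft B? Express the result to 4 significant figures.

The velocity of ship A relative to craft B is (0.562 − 0.838)c / (1 − 0.562×0.838) = −0.5217c; relative speed 0.5217c.
γ for this relative speed: γ = 1/√(1 − 0.272171) = 1.1722.
Ship A's interval is proper; time dilation gives Δt_B = γΔτ = 1.1722 × 248 days = 290.7 days.

290.7 days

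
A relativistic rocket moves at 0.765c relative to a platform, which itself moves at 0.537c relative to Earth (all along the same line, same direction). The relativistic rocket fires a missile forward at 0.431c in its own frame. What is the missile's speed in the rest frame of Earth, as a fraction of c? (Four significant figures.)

0.9686c

Apply u = (u'+v)/(1+u'v) twice. Missile in the platform frame: (0.431+0.765)/(1+0.431·0.765) = 1.196/1.329715 = 0.89944c.
That velocity, transformed to the rest frame of Earth: (0.89944+0.537)/(1+0.89944·0.537) = 1.43644/1.48299928 = 0.9686c.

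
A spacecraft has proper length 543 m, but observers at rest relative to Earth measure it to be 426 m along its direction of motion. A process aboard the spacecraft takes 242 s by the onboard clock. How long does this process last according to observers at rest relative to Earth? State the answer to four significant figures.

308.5 s

γ = L₀/L = 543/426 = 1.27465.
Δt = γΔτ = 1.27465 × 242 = 308.5 s.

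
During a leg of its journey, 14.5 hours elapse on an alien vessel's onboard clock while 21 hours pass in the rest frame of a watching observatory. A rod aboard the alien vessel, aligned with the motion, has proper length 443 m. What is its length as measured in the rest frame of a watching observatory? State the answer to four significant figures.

From Δt = γΔτ: γ = 21/14.5 = 1.44828.
L = L₀/γ = 443/1.44828 = 305.9 m.

305.9 m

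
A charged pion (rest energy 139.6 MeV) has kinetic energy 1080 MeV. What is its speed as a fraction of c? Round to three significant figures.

0.993c

K = (γ−1)mc², so γ = 1 + 1080/139.6 = 8.7364.
Then v/c = √(1 − γ⁻²) = √(1 − 0.0131019) = √0.9868981 = 0.993.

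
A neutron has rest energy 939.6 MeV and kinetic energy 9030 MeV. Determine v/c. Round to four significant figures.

K = (γ−1)mc², so γ = 1 + 9030/939.6 = 10.61.
Then v/c = √(1 − γ⁻²) = √(1 − 0.0088832) = √0.9911168 = 0.9955.

0.9955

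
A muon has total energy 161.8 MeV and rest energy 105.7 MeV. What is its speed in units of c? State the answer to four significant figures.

γ = E/(mc²) = 161.8/105.7 = 1.5307.
β = √(1 − 1/γ²) = √(1 − 0.426796) = √0.573204 = 0.7571.

0.7571c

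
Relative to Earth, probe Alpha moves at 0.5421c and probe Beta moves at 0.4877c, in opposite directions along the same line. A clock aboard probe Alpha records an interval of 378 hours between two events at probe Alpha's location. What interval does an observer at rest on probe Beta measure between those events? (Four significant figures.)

Transform probe Alpha's velocity into probe Beta's frame: (0.5421 + 0.4877)/(1 + 0.5421·0.4877) = 1.0298/1.26438217, so the relative speed is 0.81447c.
γ for this relative speed: γ = 1/√(1 − 0.663361) = 1.7235.
Probe Alpha's interval is proper; time dilation gives Δt_B = γΔτ = 1.7235 × 378 hours = 651.5 hours.

651.5 hours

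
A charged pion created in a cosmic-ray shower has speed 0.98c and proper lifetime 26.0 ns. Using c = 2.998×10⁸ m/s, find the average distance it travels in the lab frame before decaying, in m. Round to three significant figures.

With β = 0.98, γ = 1/√(1 − 0.98²) = 1/√0.0396 = 5.0252.
Lab-frame lifetime: Δt = γτ = 5.0252 × 26.0 ns = 130.66 ns.
Distance: d = vΔt = 0.98 × 2.998×10⁸ m/s × 1.3066×10^-7 s = 38.4 m.

38.4 m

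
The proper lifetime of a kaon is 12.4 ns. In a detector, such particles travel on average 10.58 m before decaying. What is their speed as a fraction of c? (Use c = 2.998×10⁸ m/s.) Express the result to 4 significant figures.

d = βγcτ ⇒ βγ = d/(cτ) = 10.58 m / (3.71752 m) = 2.846.
β = (βγ)/√(1+(βγ)²) = 2.846/√9.09972 = 0.9435.

0.9435c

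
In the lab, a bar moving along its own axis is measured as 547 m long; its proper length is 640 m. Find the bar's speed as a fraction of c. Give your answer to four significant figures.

0.5191c

Length contraction gives γ = L₀/L = 640/547 = 1.17.
β = √(1 − 1/γ²) = √0.269486 = 0.5191.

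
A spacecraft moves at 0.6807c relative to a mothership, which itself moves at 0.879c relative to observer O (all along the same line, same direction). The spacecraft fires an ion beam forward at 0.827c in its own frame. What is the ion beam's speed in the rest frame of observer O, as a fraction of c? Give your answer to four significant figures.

First combine the ion beam and spacecraft (S''→S'): u₁ = (0.827 + 0.6807)/(1 + 0.827×0.6807) = 1.5077/1.5629389 = 0.96466.
Then combine with the mothership (S'→S): u = (0.96466 + 0.879)/(1 + 0.96466×0.879) = 1.84366/1.84793614 = 0.99769.

0.9977c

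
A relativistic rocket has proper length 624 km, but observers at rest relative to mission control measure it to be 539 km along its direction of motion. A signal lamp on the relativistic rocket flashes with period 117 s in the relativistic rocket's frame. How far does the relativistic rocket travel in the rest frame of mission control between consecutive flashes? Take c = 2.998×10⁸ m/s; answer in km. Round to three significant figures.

Length contraction gives γ = L₀/L = 624/539 = 1.1577.
β = √(1 − 1/γ²) = 0.50387. Lab-frame period = γτ = 1.1577×117 s = 135.45 s. Distance = βc × γτ = 0.50387 × 2.998×10⁸ m/s × 135.45 s = 2.0461×10^10 m = 2.05×10^7 km.

2.05×10^7 km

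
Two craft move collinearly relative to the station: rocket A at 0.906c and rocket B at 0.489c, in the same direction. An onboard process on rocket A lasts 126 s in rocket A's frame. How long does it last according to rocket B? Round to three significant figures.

The velocity of rocket A relative to rocket B is (0.906 − 0.489)c / (1 − 0.906×0.489) = 0.7487c; relative speed 0.7487c.
γ for this relative speed: γ = 1/√(1 − 0.560552) = 1.5085.
Rocket A's interval is proper; time dilation gives Δt_B = γΔτ = 1.5085 × 126 s = 190 s.

190 s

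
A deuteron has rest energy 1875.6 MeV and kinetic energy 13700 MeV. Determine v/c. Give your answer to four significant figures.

K = (γ−1)mc², so γ = 1 + 13700/1875.6 = 8.3043.
Then v/c = √(1 − γ⁻²) = √(1 − 0.0145009) = √0.9854991 = 0.9927.

0.9927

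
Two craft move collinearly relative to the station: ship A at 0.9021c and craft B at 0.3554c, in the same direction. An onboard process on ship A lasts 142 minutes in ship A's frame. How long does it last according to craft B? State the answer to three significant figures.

239 minutes

Transform ship A's velocity into craft B's frame: (0.9021 − 0.3554)/(1 − 0.9021·0.3554) = 0.5467/0.67939366, so the relative speed is 0.80469c.
At |u| = 0.80469c, γ = (1 − 0.647526)^(−1/2) = 1.6844.
Ship A's interval is proper; time dilation gives Δt_B = γΔτ = 1.6844 × 142 minutes = 239 minutes.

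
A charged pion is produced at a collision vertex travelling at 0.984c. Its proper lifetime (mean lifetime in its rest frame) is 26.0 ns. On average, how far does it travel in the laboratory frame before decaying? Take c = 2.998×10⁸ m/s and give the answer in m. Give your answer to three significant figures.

43.0 m

γ = 1/√(1 − β²) = 1/√(1 − 0.968256) = 1/√0.031744 = 1/0.178168 = 5.6127.
Lab-frame lifetime: Δt = γτ = 5.6127 × 26.0 ns = 145.93 ns.
Distance: d = vΔt = 0.984 × 2.998×10⁸ m/s × 1.4593×10^-7 s = 43.0 m.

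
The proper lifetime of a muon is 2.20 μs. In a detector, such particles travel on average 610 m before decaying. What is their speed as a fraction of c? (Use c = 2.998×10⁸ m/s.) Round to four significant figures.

Lab distance = (lab lifetime)·v = γτ·βc, so βγ = d/(cτ) = 610.0/(2.998×10⁸ × 2.200×10^-6) = 0.92486.
With βγ = 0.92486: γ² = 1 + (βγ)² = 1.855366, and β = (βγ)/γ = 0.92486/1.36212 = 0.6790.

0.6790c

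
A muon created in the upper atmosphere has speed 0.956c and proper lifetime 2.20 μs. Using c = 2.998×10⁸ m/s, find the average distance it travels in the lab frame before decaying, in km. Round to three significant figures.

γ = 1/√(1 − β²) = 1/√(1 − 0.913936) = 1/√0.086064 = 1/0.293367 = 3.4087.
Lab-frame lifetime: Δt = γτ = 3.4087 × 2.20 μs = 7.4991 μs.
Distance: d = vΔt = 0.956 × 2.998×10⁸ m/s × 7.4991×10^-6 s = 2150 m = 2.15 km.

2.15 km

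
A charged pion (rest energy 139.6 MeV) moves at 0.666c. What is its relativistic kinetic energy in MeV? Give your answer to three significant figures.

47.5 MeV

γ = 1/√(1 − β²) = 1/√(1 − 0.443556) = 1/√0.556444 = 1/0.745952 = 1.34057.
Kinetic energy: K = (γ − 1)mc² = (1.34057 − 1) × 139.6 MeV = 0.34057 × 139.6 = 47.5 MeV.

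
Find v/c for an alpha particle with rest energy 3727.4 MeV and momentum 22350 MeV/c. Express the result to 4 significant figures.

pc/(mc²) = 22350/3727.4 = 5.9961 = βγ = β/√(1−β²).
So β² = x²/(1 + x²) with x = 5.9961: x² = 35.9532, β² = 35.9532/36.9532 = 0.972939, β = 0.9864.

0.9864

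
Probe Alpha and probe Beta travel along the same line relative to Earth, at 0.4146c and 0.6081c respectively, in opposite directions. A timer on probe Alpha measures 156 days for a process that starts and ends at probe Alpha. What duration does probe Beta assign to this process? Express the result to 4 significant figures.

270.4 days

The velocity of probe Alpha relative to probe Beta is (0.4146 + 0.6081)c / (1 + 0.4146×0.6081) = 0.81678c; relative speed 0.81678c.
At |u| = 0.81678c, γ = (1 − 0.66713)^(−1/2) = 1.7333.
Probe Alpha's interval is proper; time dilation gives Δt_B = γΔτ = 1.7333 × 156 days = 270.4 days.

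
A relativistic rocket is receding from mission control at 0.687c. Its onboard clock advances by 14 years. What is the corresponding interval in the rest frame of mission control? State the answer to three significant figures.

19.3 years

With β = 0.687, γ = 1/√(1 − 0.687²) = 1/√0.528031 = 1.3762.
The onboard clock measures proper time, so the interval in the rest frame of mission control is dilated: Δt = γ·Δτ = 1.3762 × 14 years = 19.3 years.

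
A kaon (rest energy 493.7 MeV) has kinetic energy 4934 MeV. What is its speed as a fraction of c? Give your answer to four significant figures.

0.9959c

K = (γ−1)mc², so γ = 1 + 4934/493.7 = 10.994.
Then v/c = √(1 − γ⁻²) = √(1 − 0.00827349) = √0.99172651 = 0.9959.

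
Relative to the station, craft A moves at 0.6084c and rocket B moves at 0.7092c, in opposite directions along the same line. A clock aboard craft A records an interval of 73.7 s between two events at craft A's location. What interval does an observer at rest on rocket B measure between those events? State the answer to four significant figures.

The velocity of craft A relative to rocket B is (0.6084 + 0.7092)c / (1 + 0.6084×0.7092) = 0.92045c; relative speed 0.92045c.
γ for this relative speed: γ = 1/√(1 − 0.847228) = 2.5585.
The clock on craft A records proper time, so rocket B measures Δt = γΔτ = 2.5585 × 73.7 = 188.6 s.

188.6 s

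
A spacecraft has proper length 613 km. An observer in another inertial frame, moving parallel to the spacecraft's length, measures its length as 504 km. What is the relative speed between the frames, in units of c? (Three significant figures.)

Length contraction gives γ = L₀/L = 613/504 = 1.2163.
β = √(1 − 1/γ²) = √0.324044 = 0.569.

0.569c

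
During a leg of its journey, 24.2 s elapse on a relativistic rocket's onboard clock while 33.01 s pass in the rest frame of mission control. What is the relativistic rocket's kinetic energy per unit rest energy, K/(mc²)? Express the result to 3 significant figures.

0.364

The time-dilation ratio gives γ = 33.01/24.2 = 1.36405.
Since K = (γ−1)mc², K/(mc²) = 1.36405 − 1 = 0.364.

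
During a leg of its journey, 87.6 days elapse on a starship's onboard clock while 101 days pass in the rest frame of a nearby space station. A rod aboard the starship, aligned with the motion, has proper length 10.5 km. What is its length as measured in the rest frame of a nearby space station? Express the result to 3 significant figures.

9.11 km

From Δt = γΔτ: γ = 101/87.6 = 1.15297.
L = L₀/γ = 10.5/1.15297 = 9.11 km.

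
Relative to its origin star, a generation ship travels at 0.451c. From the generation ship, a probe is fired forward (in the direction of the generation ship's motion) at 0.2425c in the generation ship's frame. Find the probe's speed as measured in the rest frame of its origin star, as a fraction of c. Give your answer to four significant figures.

In units of c, u = (u' + v)/(1 + u'v) with u' = 0.2425 and v = 0.451.
Numerator: 0.2425 + 0.451 = 0.6935. Denominator: 1 + (0.2425)(0.451) = 1.1093675.
u = 0.6935/1.1093675 = 0.62513, so the speed is 0.6251c.

0.6251c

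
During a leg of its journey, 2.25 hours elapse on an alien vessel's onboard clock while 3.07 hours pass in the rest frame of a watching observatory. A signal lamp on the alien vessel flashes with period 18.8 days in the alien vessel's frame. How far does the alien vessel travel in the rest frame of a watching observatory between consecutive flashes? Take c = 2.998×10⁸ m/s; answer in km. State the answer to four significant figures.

4.520×10^11 km

γ = Δt/Δτ = 3.07/2.25 = 1.36444.
β = √(1 − 1/γ²) = 0.68033. Lab-frame period = γτ = 1.36444×18.8 days = 25.651 days. Distance = βc × γτ = 0.68033 × 2.998×10⁸ m/s × 2216246.4 s = 4.5203×10^14 m = 4.520×10^11 km.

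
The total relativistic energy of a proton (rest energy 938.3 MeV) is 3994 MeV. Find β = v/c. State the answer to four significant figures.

γ = E/(mc²) = 3994/938.3 = 4.2566.
β = √(1 − 1/γ²) = √(1 − 0.0551918) = √0.9448082 = 0.9720.

0.9720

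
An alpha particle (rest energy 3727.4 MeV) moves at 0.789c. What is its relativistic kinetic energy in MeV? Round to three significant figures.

With β = 0.789, γ = 1/√(1 − 0.789²) = 1/√0.377479 = 1.62762.
Kinetic energy: K = (γ − 1)mc² = (1.62762 − 1) × 3727.4 MeV = 0.62762 × 3727.4 = 2340 MeV.

2340 MeV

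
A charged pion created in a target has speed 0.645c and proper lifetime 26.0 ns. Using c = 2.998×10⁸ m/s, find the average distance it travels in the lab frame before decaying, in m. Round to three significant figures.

γ = 1/√(1 − β²) = 1/√(1 − 0.416025) = 1/√0.583975 = 1/0.764183 = 1.3086.
Lab-frame lifetime: Δt = γτ = 1.3086 × 26.0 ns = 34.024 ns.
Distance: d = vΔt = 0.645 × 2.998×10⁸ m/s × 3.4024×10^-8 s = 6.58 m.

6.58 m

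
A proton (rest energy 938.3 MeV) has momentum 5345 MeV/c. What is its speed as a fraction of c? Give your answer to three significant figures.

0.985c

βγ = pc/(mc²) = 5345/938.3 = 5.6965.
Since γ² = 1 + (βγ)² = 33.4501, γ = √33.4501 = 5.78361, and β = (βγ)/γ = 5.6965/5.78361 = 0.985.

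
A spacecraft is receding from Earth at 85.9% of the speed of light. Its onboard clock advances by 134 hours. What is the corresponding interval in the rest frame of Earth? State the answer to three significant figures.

Lorentz factor: γ = (1 − 0.737881)^(−1/2) = 1.9532.
Time dilation: Δt = γ·Δτ = 1.9532 × 134 = 262 hours.

262 hours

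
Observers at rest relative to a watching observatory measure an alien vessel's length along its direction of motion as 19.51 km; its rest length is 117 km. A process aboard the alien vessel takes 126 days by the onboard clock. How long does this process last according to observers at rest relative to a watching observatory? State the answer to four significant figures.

From L = L₀/γ: γ = 117/19.51 = 5.99692.
Δt = γΔτ = 5.99692 × 126 = 755.6 days.

755.6 days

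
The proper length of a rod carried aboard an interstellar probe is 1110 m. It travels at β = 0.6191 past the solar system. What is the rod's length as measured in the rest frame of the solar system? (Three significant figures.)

872 m

γ = 1/√(1 − β²) = 1/√(1 − 0.38328481) = 1/√0.61671519 = 1/0.785312 = 1.2734.
Along the direction of motion the measured length is L₀/γ = 1110/1.2734 = 872 m.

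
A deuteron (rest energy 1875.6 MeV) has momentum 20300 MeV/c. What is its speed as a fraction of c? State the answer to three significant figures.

pc/(mc²) = 20300/1875.6 = 10.823 = βγ = β/√(1−β²).
So β² = x²/(1 + x²) with x = 10.823: x² = 117.137, β² = 117.137/118.137 = 0.991535, β = 0.996.

0.996c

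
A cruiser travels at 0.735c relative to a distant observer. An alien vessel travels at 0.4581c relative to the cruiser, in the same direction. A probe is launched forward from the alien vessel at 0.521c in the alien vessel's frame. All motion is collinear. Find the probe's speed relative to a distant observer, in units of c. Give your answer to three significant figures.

0.965c

Apply u = (u'+v)/(1+u'v) twice. Probe in the cruiser frame: (0.521+0.4581)/(1+0.521·0.4581) = 0.9791/1.2386701 = 0.79044c.
That velocity, transformed to the rest frame of a distant observer: (0.79044+0.735)/(1+0.79044·0.735) = 1.52544/1.5809734 = 0.96487c.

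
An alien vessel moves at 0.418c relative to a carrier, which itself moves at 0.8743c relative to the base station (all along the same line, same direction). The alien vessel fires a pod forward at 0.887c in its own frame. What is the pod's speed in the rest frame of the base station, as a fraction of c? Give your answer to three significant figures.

Apply u = (u'+v)/(1+u'v) twice. Pod in the carrier frame: (0.887+0.418)/(1+0.887·0.418) = 1.305/1.370766 = 0.95202c.
That velocity, transformed to the rest frame of the base station: (0.95202+0.8743)/(1+0.95202·0.8743) = 1.82632/1.832351086 = 0.99671c.

0.997c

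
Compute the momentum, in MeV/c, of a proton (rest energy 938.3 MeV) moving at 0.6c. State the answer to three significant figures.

γ = 1/√(1 − β²) = 1/√(1 − 0.36) = 1/√0.64 = 1/0.8 = 1.25.
Momentum: p = γβ·mc = 1.25 × 0.6 × 938.3 MeV/c = 704 MeV/c.

704 MeV/c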